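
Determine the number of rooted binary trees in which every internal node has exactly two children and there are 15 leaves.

2674440

A full binary tree with L leaves has L−1 internal nodes and is counted by C_{L−1}; L = 15 gives C_14.
C_14 = C_13 · 2(2·13+1)/(13+2) = 742900 · 54/15 = 2674440.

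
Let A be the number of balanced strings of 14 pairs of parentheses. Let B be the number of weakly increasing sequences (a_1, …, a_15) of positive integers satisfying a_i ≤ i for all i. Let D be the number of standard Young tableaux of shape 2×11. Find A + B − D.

With 14 pairs the number of balanced bracket strings is the Catalan number C_14. So A = C_14 = 2674440.
Such sub-staircase sequences of length n are counted by C_n; here n = 15. So B = C_15 = 9694845.
By the hook-length formula (or a Dyck-path bijection), SYT of shape 2×11 number C_11. So D = C_11 = 58786.
A + B − D = 2674440 + 9694845 − 58786 = 12310499.

12310499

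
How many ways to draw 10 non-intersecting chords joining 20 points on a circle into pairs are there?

Non-crossing perfect matchings of 2n points on a circle are counted by C_n; with 20 points, n = 10.
C_10 = C_9 · 2(2·9+1)/(9+2) = 4862 · 38/11 = 16796.

16796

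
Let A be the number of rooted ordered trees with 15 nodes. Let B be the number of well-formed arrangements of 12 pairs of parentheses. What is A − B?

Rooted ordered (plane) trees on m nodes have m−1 edges and are counted by C_{m−1}; m = 15 gives C_14. So A = C_14 = 2674440.
With 12 pairs the number of balanced bracket strings is the Catalan number C_12. So B = C_12 = 208012.
A − B = 2674440 − 208012 = 2466428.

2466428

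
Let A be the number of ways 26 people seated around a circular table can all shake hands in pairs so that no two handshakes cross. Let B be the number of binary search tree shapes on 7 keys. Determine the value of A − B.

742471

With 26 = 2·13 people, non-crossing handshake pairings are non-crossing perfect matchings on a circle, counted by C_13. So A = C_13 = 742900.
Rooted binary trees with 7 nodes (each child slot possibly empty) number C_7. So B = C_7 = 429.
A − B = 742900 − 429 = 742471.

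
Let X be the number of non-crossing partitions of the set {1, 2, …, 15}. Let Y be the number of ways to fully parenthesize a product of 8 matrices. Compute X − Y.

Non-crossing partitions of an n-element set are counted by C_n; here n = 15. So X = C_15 = 9694845.
Ways to associate a product of 8 factors correspond to binary trees on 8 leaves, so the count is C_7. So Y = C_7 = 429.
X − Y = 9694845 − 429 = 9694416.

9694416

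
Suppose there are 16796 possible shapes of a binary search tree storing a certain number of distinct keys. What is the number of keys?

Binary search tree shapes on n keys are counted by C_n. Since C_10 = 16796, the index is 10.

10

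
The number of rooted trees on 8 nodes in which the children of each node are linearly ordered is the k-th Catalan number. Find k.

7

Rooted ordered (plane) trees on m nodes have m−1 edges and are counted by C_{m−1}; m = 8 gives C_7.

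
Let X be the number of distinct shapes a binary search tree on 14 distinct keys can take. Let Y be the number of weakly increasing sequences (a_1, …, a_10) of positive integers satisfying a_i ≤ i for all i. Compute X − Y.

2657644

Rooted binary trees with 14 nodes (each child slot possibly empty) number C_14. So X = C_14 = 2674440.
Such sub-staircase sequences of length n are counted by C_n; here n = 10. So Y = C_10 = 16796.
X − Y = 2674440 − 16796 = 2657644.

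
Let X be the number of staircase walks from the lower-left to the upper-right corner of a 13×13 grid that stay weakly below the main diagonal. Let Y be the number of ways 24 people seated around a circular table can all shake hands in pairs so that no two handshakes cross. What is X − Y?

Sub-diagonal monotone paths from (0,0) to (13,13) biject with Dyck paths of semilength 13, giving C_13. So X = C_13 = 742900.
Non-crossing handshake pairings of 2n people are counted by C_n; 24 people gives n = 12. So Y = C_12 = 208012.
X − Y = 742900 − 208012 = 534888.

534888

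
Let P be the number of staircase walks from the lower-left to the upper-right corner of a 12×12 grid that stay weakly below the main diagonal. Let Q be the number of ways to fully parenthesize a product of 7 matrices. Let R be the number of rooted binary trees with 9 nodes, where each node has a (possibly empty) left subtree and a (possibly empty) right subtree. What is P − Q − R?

203018

Sub-diagonal monotone paths from (0,0) to (12,12) biject with Dyck paths of semilength 12, giving C_12. So P = C_12 = 208012.
Bracketing 7 factors into binary products is counted by C_{7−1} = C_6. So Q = C_6 = 132.
There are C_n binary search tree shapes on n keys; with n = 9 that is C_9. So R = C_9 = 4862.
P − Q − R = 208012 − 132 − 4862 = 203018.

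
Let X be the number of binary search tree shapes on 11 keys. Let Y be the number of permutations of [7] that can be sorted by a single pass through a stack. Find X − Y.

There are C_n binary search tree shapes on n keys; with n = 11 that is C_11. So X = C_11 = 58786.
Stack-sortable permutations are exactly the 231-avoiding ones, counted by C_n; here n = 7. So Y = C_7 = 429.
X − Y = 58786 − 429 = 58357.

58357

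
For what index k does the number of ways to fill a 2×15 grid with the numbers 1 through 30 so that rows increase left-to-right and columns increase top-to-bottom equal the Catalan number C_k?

15

Standard Young tableaux of shape 2×n are counted by C_n; here n = 15.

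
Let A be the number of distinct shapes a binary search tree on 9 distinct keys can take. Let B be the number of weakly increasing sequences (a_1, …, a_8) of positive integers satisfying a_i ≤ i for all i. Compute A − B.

Rooted binary trees with 9 nodes (each child slot possibly empty) number C_9. So A = C_9 = 4862.
Such sub-staircase sequences of length n are counted by C_n; here n = 8. So B = C_8 = 1430.
A − B = 4862 − 1430 = 3432.

3432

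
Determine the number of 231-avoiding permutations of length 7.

Permutations of [n] avoiding any single length-3 pattern are counted by C_n; here n = 7.
C_7 = C_6 · 2(2·6+1)/(6+2) = 132 · 26/8 = 429.

429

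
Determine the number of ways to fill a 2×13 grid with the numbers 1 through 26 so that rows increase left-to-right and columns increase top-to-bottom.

742900

Standard Young tableaux of shape 2×n are counted by C_n; here n = 13.
C_13 = C(26,13)/14 = 10400600/14 = 742900.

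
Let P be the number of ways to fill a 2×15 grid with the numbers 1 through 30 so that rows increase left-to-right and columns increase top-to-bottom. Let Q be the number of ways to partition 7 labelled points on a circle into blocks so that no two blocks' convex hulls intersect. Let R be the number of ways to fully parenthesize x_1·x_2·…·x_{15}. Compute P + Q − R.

By the hook-length formula (or a Dyck-path bijection), SYT of shape 2×15 number C_15. So P = C_15 = 9694845.
Non-crossing partitions of an n-element set are counted by C_n; here n = 7. So Q = C_7 = 429.
Parenthesizations of m factors correspond to full binary trees with m leaves, counted by C_{m−1}; m = 15 gives C_14. So R = C_14 = 2674440.
P + Q − R = 9694845 + 429 − 2674440 = 7020834.

7020834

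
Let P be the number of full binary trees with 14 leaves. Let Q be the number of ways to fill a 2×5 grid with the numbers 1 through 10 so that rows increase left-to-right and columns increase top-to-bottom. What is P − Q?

742858

A full binary tree with L leaves has L−1 internal nodes and is counted by C_{L−1}; L = 14 gives C_13. So P = C_13 = 742900.
By the hook-length formula (or a Dyck-path bijection), SYT of shape 2×5 number C_5. So Q = C_5 = 42.
P − Q = 742900 − 42 = 742858.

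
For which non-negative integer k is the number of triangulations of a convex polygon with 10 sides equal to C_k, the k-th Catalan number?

8

The number of triangulations of a 10-gon is the Catalan number C_8 (index = sides − 2).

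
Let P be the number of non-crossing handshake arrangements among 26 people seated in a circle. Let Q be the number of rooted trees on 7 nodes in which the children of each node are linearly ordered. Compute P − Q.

With 26 = 2·13 people, non-crossing handshake pairings are non-crossing perfect matchings on a circle, counted by C_13. So P = C_13 = 742900.
A rooted plane tree on 7 nodes has 6 edges, and such trees are counted by C_6. So Q = C_6 = 132.
P − Q = 742900 − 132 = 742768.

742768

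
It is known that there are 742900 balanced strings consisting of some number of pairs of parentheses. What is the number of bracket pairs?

13

Balanced strings of n bracket-pairs are counted by C_n. Since C_13 = 742900, the index is 13.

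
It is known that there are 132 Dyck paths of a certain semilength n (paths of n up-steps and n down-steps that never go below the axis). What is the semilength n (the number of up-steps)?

6

Dyck paths of semilength n are counted by C_n. The Catalan number equal to 132 is C_6.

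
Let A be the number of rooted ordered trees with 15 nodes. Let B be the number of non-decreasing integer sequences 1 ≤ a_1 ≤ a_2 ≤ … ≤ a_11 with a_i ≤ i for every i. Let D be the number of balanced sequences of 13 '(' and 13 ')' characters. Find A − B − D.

Rooted ordered (plane) trees on m nodes have m−1 edges and are counted by C_{m−1}; m = 15 gives C_14. So A = C_14 = 2674440.
Such sub-staircase sequences of length n are counted by C_n; here n = 11. So B = C_11 = 58786.
With 13 pairs the number of balanced bracket strings is the Catalan number C_13. So D = C_13 = 742900.
A − B − D = 2674440 − 58786 − 742900 = 1872754.

1872754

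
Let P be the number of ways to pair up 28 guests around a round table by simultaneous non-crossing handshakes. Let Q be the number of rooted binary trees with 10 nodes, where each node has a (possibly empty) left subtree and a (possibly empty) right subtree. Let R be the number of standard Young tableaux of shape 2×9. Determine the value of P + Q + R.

With 28 = 2·14 people, non-crossing handshake pairings are non-crossing perfect matchings on a circle, counted by C_14. So P = C_14 = 2674440.
Binary trees (left/right distinguished) on n nodes are counted by C_n; here n = 10. So Q = C_10 = 16796.
Standard Young tableaux of shape 2×n are counted by C_n; here n = 9. So R = C_9 = 4862.
P + Q + R = 2674440 + 16796 + 4862 = 2696098.

2696098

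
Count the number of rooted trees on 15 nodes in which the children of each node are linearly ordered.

2674440

Rooted ordered (plane) trees on m nodes have m−1 edges and are counted by C_{m−1}; m = 15 gives C_14.
C_14 = C(28,14)/15 = 40116600/15 = 2674440.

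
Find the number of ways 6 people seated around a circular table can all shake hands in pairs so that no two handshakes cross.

With 6 = 2·3 people, non-crossing handshake pairings are non-crossing perfect matchings on a circle, counted by C_3.
C_3 = C(6,3)/4 = 20/4 = 5.

5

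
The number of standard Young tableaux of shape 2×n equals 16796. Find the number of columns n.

10

Standard Young tableaux of shape 2×n are counted by C_n; 16796 = C_10.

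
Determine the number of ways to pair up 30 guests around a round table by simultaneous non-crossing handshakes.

9694845

With 30 = 2·15 people, non-crossing handshake pairings are non-crossing perfect matchings on a circle, counted by C_15.
C_15 = 9694845.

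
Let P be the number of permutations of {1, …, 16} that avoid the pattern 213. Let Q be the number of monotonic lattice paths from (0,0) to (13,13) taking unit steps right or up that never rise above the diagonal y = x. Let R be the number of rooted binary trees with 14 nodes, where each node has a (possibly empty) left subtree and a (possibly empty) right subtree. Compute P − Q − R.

31940330

Permutations of [n] avoiding any single length-3 pattern are counted by C_n; here n = 16. So P = C_16 = 35357670.
Monotone paths in an n×n grid that stay weakly below the diagonal are counted by C_n; here n = 13. So Q = C_13 = 742900.
Rooted binary trees with 14 nodes (each child slot possibly empty) number C_14. So R = C_14 = 2674440.
P − Q − R = 35357670 − 742900 − 2674440 = 31940330.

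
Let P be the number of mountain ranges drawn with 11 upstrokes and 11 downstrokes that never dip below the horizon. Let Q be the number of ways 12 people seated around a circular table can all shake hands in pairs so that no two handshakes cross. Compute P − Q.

58654

Paths of 11 up- and 11 down-steps that never dip below the axis are Dyck paths; their count is C_11. So P = C_11 = 58786.
Non-crossing handshake pairings of 2n people are counted by C_n; 12 people gives n = 6. So Q = C_6 = 132.
P − Q = 58786 − 132 = 58654.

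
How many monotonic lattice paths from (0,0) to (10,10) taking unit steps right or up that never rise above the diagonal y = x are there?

16796

Sub-diagonal monotone paths from (0,0) to (10,10) biject with Dyck paths of semilength 10, giving C_10.
C_10 = C_9 · 2(2·9+1)/(9+2) = 4862 · 38/11 = 16796.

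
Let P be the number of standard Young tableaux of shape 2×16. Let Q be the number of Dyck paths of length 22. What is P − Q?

35298884

By the hook-length formula (or a Dyck-path bijection), SYT of shape 2×16 number C_16. So P = C_16 = 35357670.
Paths of 11 up- and 11 down-steps that never dip below the axis are Dyck paths; their count is C_11. So Q = C_11 = 58786.
P − Q = 35357670 − 58786 = 35298884.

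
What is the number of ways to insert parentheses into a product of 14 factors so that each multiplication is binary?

Parenthesizations of m factors correspond to full binary trees with m leaves, counted by C_{m−1}; m = 14 gives C_13.
C_13 = C(26,13)/14 = 10400600/14 = 742900.

742900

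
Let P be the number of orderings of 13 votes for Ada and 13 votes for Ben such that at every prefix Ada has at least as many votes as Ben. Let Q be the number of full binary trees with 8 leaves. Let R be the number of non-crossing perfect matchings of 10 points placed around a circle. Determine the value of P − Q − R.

742429

Reading a vote for the leader as '(' and for the other as ')' turns such a sequence into a balanced string of 13 pairs, so the count is C_13. So P = C_13 = 742900.
A full binary tree with L leaves has L−1 internal nodes and is counted by C_{L−1}; L = 8 gives C_7. So Q = C_7 = 429.
Non-crossing perfect matchings of 2n points on a circle are counted by C_n; with 10 points, n = 5. So R = C_5 = 42.
P − Q − R = 742900 − 429 − 42 = 742429.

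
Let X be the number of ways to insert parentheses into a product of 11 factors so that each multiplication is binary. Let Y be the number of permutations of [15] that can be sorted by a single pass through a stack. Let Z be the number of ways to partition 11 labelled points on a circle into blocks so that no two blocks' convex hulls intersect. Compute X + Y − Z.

Parenthesizations of m factors correspond to full binary trees with m leaves, counted by C_{m−1}; m = 11 gives C_10. So X = C_10 = 16796.
Stack-sortable permutations are exactly the 231-avoiding ones, counted by C_n; here n = 15. So Y = C_15 = 9694845.
Non-crossing partitions of an n-element set are counted by C_n; here n = 11. So Z = C_11 = 58786.
X + Y − Z = 16796 + 9694845 − 58786 = 9652855.

9652855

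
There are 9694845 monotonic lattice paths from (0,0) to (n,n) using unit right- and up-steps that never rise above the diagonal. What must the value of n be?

Such diagonal-avoiding paths in an n×n grid are counted by C_n. The Catalan number equal to 9694845 is C_15.

15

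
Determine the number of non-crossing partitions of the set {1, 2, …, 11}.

Non-crossing partitions of an n-element set are counted by C_n; here n = 11.
C_11 = C(22,11)/12 = 705432/12 = 58786.

58786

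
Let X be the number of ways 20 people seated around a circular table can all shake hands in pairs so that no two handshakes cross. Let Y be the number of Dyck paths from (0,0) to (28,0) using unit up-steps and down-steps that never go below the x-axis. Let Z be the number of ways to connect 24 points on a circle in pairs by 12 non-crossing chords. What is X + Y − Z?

With 20 = 2·10 people, non-crossing handshake pairings are non-crossing perfect matchings on a circle, counted by C_10. So X = C_10 = 16796.
Dyck paths of semilength n (length 2n) are counted by C_n; here n = 14. So Y = C_14 = 2674440.
Non-crossing perfect matchings of 2n points on a circle are counted by C_n; with 24 points, n = 12. So Z = C_12 = 208012.
X + Y − Z = 16796 + 2674440 − 208012 = 2483224.

2483224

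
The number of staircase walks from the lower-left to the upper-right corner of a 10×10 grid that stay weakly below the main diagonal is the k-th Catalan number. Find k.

10

Sub-diagonal monotone paths from (0,0) to (10,10) biject with Dyck paths of semilength 10, giving C_10.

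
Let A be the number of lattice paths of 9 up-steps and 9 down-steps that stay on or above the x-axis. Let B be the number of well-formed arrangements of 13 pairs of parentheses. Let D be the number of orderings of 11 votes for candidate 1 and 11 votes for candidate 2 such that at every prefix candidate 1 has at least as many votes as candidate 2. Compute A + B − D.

Paths of 9 up- and 9 down-steps that never dip below the axis are Dyck paths; their count is C_9. So A = C_9 = 4862.
Balanced strings of n pairs of brackets are counted by C_n; here n = 13. So B = C_13 = 742900.
Ballot sequences with n votes each where one side never trails are Dyck words, counted by C_n; here n = 11. So D = C_11 = 58786.
A + B − D = 4862 + 742900 − 58786 = 688976.

688976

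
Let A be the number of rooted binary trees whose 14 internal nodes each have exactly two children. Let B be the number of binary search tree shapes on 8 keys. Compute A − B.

2673010

Full binary trees with n internal nodes are counted by C_n; here n = 14. So A = C_14 = 2674440.
Binary trees (left/right distinguished) on n nodes are counted by C_n; here n = 8. So B = C_8 = 1430.
A − B = 2674440 − 1430 = 2673010.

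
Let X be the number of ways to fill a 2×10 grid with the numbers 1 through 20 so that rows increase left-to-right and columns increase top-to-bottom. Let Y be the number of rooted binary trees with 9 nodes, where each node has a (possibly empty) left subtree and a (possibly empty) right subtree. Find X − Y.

11934

Standard Young tableaux of shape 2×n are counted by C_n; here n = 10. So X = C_10 = 16796.
There are C_n binary search tree shapes on n keys; with n = 9 that is C_9. So Y = C_9 = 4862.
X − Y = 16796 − 4862 = 11934.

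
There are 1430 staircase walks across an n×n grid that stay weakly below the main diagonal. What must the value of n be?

Such diagonal-avoiding paths in an n×n grid are counted by C_n; 1430 = C_8.

8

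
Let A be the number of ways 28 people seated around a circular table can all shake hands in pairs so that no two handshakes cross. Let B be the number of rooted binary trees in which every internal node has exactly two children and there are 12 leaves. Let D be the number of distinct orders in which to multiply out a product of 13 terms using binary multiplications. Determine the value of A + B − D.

Non-crossing handshake pairings of 2n people are counted by C_n; 28 people gives n = 14. So A = C_14 = 2674440.
Full binary trees with 12 leaves have 12−1 = 11 internal nodes, so there are C_11 of them. So B = C_11 = 58786.
Bracketing 13 factors into binary products is counted by C_{13−1} = C_12. So D = C_12 = 208012.
A + B − D = 2674440 + 58786 − 208012 = 2525214.

2525214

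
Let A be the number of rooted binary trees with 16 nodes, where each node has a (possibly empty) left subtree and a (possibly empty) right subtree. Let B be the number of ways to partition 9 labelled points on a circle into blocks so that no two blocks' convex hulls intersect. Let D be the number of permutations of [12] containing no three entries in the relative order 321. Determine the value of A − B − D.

Binary trees (left/right distinguished) on n nodes are counted by C_n; here n = 16. So A = C_16 = 35357670.
The non-crossing partitions of [9] form a lattice of size C_9. So B = C_9 = 4862.
For any fixed pattern of length 3, the pattern-avoiding permutations of [12] number C_12. So D = C_12 = 208012.
A − B − D = 35357670 − 4862 − 208012 = 35144796.

35144796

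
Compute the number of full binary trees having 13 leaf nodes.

Full binary trees with 13 leaves have 13−1 = 12 internal nodes, so there are C_12 of them.
C_12 = C(24,12)/13 = 2704156/13 = 208012.

208012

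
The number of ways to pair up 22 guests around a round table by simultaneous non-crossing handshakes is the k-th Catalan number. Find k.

11

Non-crossing handshake pairings of 2n people are counted by C_n; 22 people gives n = 11.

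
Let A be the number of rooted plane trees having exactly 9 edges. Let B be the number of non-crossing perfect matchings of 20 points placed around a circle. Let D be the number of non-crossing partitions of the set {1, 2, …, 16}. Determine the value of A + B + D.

35379328

A rooted plane tree with 9 edges has 10 nodes, and the count is C_9. So A = C_9 = 4862.
Pairing 20 circle points by 10 non-crossing chords gives C_10 matchings. So B = C_10 = 16796.
The non-crossing partitions of [16] form a lattice of size C_16. So D = C_16 = 35357670.
A + B + D = 4862 + 16796 + 35357670 = 35379328.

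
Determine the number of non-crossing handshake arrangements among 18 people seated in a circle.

Non-crossing handshake pairings of 2n people are counted by C_n; 18 people gives n = 9.
C_9 = 4862.

4862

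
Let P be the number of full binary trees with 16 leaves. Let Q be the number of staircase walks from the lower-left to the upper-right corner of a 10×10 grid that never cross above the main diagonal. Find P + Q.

9711641

A full binary tree with L leaves has L−1 internal nodes and is counted by C_{L−1}; L = 16 gives C_15. So P = C_15 = 9694845.
Monotone paths in an n×n grid that stay weakly below the diagonal are counted by C_n; here n = 10. So Q = C_10 = 16796.
P + Q = 9694845 + 16796 = 9711641.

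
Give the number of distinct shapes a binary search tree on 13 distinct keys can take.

742900

Rooted binary trees with 13 nodes (each child slot possibly empty) number C_13.
C_13 = 742900.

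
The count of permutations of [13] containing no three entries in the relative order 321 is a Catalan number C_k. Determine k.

Permutations of [n] avoiding any single length-3 pattern are counted by C_n; here n = 13.

13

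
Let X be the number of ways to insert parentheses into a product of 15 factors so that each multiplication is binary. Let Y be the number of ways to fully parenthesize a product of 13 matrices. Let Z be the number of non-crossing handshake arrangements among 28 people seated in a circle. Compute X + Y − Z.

208012

Ways to associate a product of 15 factors correspond to binary trees on 15 leaves, so the count is C_14. So X = C_14 = 2674440.
Parenthesizations of m factors correspond to full binary trees with m leaves, counted by C_{m−1}; m = 13 gives C_12. So Y = C_12 = 208012.
With 28 = 2·14 people, non-crossing handshake pairings are non-crossing perfect matchings on a circle, counted by C_14. So Z = C_14 = 2674440.
X + Y − Z = 2674440 + 208012 − 2674440 = 208012.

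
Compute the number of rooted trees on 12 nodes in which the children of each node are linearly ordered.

58786

Rooted ordered (plane) trees on m nodes have m−1 edges and are counted by C_{m−1}; m = 12 gives C_11.
C_11 = 58786.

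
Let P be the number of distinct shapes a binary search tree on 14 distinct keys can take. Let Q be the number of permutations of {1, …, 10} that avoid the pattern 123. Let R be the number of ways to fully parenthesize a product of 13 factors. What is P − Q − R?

2449632

There are C_n binary search tree shapes on n keys; with n = 14 that is C_14. So P = C_14 = 2674440.
For any fixed pattern of length 3, the pattern-avoiding permutations of [10] number C_10. So Q = C_10 = 16796.
Ways to associate a product of 13 factors correspond to binary trees on 13 leaves, so the count is C_12. So R = C_12 = 208012.
P − Q − R = 2674440 − 16796 − 208012 = 2449632.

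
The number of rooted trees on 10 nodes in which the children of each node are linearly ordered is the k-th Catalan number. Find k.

9

Rooted ordered (plane) trees on m nodes have m−1 edges and are counted by C_{m−1}; m = 10 gives C_9.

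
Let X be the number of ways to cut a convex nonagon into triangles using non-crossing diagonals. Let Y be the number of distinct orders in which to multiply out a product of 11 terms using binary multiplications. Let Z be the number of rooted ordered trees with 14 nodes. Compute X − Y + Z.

Triangulations of a convex m-gon are counted by C_{m−2}; with m = 9 this is C_7. So X = C_7 = 429.
Bracketing 11 factors into binary products is counted by C_{11−1} = C_10. So Y = C_10 = 16796.
A rooted plane tree on 14 nodes has 13 edges, and such trees are counted by C_13. So Z = C_13 = 742900.
X − Y + Z = 429 − 16796 + 742900 = 726533.

726533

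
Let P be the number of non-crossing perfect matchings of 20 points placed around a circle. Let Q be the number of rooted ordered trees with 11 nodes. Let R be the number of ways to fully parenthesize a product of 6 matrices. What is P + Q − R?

33550

Non-crossing perfect matchings of 2n points on a circle are counted by C_n; with 20 points, n = 10. So P = C_10 = 16796.
Rooted ordered (plane) trees on m nodes have m−1 edges and are counted by C_{m−1}; m = 11 gives C_10. So Q = C_10 = 16796.
Parenthesizations of m factors correspond to full binary trees with m leaves, counted by C_{m−1}; m = 6 gives C_5. So R = C_5 = 42.
P + Q − R = 16796 + 16796 − 42 = 33550.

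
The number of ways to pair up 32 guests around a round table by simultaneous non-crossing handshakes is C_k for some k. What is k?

Non-crossing handshake pairings of 2n people are counted by C_n; 32 people gives n = 16.

16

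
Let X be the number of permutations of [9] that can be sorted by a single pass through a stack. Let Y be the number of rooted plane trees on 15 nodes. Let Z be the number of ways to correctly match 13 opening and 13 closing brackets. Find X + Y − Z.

By Knuth's characterisation, the stack-sortable permutations of length 9 are the 231-avoiders, numbering C_9. So X = C_9 = 4862.
A rooted plane tree on 15 nodes has 14 edges, and such trees are counted by C_14. So Y = C_14 = 2674440.
A balanced arrangement of 13 bracket pairs is a Dyck word of semilength 13, so the count is C_13. So Z = C_13 = 742900.
X + Y − Z = 4862 + 2674440 − 742900 = 1936402.

1936402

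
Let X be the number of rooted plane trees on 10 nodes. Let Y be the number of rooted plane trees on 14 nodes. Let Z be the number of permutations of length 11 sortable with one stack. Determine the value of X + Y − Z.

Rooted ordered (plane) trees on m nodes have m−1 edges and are counted by C_{m−1}; m = 10 gives C_9. So X = C_9 = 4862.
A rooted plane tree on 14 nodes has 13 edges, and such trees are counted by C_13. So Y = C_13 = 742900.
By Knuth's characterisation, the stack-sortable permutations of length 11 are the 231-avoiders, numbering C_11. So Z = C_11 = 58786.
X + Y − Z = 4862 + 742900 − 58786 = 688976.

688976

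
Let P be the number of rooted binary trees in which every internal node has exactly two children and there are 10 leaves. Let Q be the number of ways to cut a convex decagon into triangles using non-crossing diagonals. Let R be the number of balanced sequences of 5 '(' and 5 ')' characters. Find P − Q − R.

A full binary tree with L leaves has L−1 internal nodes and is counted by C_{L−1}; L = 10 gives C_9. So P = C_9 = 4862.
The number of triangulations of a 10-gon is the Catalan number C_8 (index = sides − 2). So Q = C_8 = 1430.
Balanced strings of n pairs of brackets are counted by C_n; here n = 5. So R = C_5 = 42.
P − Q − R = 4862 − 1430 − 42 = 3390.

3390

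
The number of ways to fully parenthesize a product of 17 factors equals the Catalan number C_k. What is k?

Parenthesizations of m factors correspond to full binary trees with m leaves, counted by C_{m−1}; m = 17 gives C_16.

16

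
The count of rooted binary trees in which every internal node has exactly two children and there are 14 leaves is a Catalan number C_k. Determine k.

13

A full binary tree with L leaves has L−1 internal nodes and is counted by C_{L−1}; L = 14 gives C_13.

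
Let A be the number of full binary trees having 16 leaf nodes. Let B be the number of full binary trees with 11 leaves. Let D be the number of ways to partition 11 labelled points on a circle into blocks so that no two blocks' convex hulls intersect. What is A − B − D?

Full binary trees with 16 leaves have 16−1 = 15 internal nodes, so there are C_15 of them. So A = C_15 = 9694845.
A full binary tree with L leaves has L−1 internal nodes and is counted by C_{L−1}; L = 11 gives C_10. So B = C_10 = 16796.
Non-crossing partitions of an n-element set are counted by C_n; here n = 11. So D = C_11 = 58786.
A − B − D = 9694845 − 16796 − 58786 = 9619263.

9619263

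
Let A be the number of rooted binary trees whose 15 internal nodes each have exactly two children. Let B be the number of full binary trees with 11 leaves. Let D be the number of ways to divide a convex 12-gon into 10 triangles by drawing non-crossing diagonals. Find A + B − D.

9694845

The number of full binary trees on 15 internal nodes is the Catalan number C_15. So A = C_15 = 9694845.
A full binary tree with L leaves has L−1 internal nodes and is counted by C_{L−1}; L = 11 gives C_10. So B = C_10 = 16796.
Triangulations of a convex m-gon are counted by C_{m−2}; with m = 12 this is C_10. So D = C_10 = 16796.
A + B − D = 9694845 + 16796 − 16796 = 9694845.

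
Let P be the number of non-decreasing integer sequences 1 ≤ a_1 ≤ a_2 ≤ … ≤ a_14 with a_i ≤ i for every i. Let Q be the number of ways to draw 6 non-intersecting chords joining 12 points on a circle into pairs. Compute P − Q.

Weakly increasing sequences with a_i ≤ i biject with Dyck paths of semilength 14, so there are C_14. So P = C_14 = 2674440.
Non-crossing perfect matchings of 2n points on a circle are counted by C_n; with 12 points, n = 6. So Q = C_6 = 132.
P − Q = 2674440 − 132 = 2674308.

2674308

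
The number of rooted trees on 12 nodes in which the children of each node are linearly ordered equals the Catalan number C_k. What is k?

Rooted ordered (plane) trees on m nodes have m−1 edges and are counted by C_{m−1}; m = 12 gives C_11.

11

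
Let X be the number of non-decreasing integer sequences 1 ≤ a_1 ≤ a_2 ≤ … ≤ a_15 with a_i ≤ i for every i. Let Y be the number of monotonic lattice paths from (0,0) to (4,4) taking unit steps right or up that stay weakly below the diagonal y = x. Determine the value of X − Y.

Weakly increasing sequences with a_i ≤ i biject with Dyck paths of semilength 15, so there are C_15. So X = C_15 = 9694845.
Monotone paths in an n×n grid that stay weakly below the diagonal are counted by C_n; here n = 4. So Y = C_4 = 14.
X − Y = 9694845 − 14 = 9694831.

9694831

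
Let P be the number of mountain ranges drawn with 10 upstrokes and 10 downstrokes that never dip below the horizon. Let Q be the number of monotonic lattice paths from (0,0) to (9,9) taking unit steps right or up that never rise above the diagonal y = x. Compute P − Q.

A Dyck path with 10 up-steps and 10 down-steps has semilength 10, so there are C_10 of them. So P = C_10 = 16796.
Sub-diagonal monotone paths from (0,0) to (9,9) biject with Dyck paths of semilength 9, giving C_9. So Q = C_9 = 4862.
P − Q = 16796 − 4862 = 11934.

11934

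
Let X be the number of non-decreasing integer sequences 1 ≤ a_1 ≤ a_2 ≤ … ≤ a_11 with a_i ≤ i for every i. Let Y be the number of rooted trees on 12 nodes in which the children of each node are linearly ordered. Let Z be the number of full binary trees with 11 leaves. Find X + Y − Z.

100776

Weakly increasing sequences with a_i ≤ i biject with Dyck paths of semilength 11, so there are C_11. So X = C_11 = 58786.
Rooted ordered (plane) trees on m nodes have m−1 edges and are counted by C_{m−1}; m = 12 gives C_11. So Y = C_11 = 58786.
Full binary trees with 11 leaves have 11−1 = 10 internal nodes, so there are C_10 of them. So Z = C_10 = 16796.
X + Y − Z = 58786 + 58786 − 16796 = 100776.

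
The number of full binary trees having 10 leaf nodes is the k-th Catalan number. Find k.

Full binary trees with 10 leaves have 10−1 = 9 internal nodes, so there are C_9 of them.

9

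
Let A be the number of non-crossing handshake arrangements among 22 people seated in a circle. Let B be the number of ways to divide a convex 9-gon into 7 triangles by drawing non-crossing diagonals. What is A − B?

Non-crossing handshake pairings of 2n people are counted by C_n; 22 people gives n = 11. So A = C_11 = 58786.
Triangulations of a convex m-gon are counted by C_{m−2}; with m = 9 this is C_7. So B = C_7 = 429.
A − B = 58786 − 429 = 58357.

58357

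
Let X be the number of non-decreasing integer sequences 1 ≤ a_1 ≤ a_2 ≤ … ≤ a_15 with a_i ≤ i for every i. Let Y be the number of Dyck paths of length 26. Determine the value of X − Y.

8951945

Such sub-staircase sequences of length n are counted by C_n; here n = 15. So X = C_15 = 9694845.
Paths of 13 up- and 13 down-steps that never dip below the axis are Dyck paths; their count is C_13. So Y = C_13 = 742900.
X − Y = 9694845 − 742900 = 8951945.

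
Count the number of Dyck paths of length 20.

A Dyck path with 10 up-steps and 10 down-steps has semilength 10, so there are C_10 of them.
C_10 = C_9 · 2(2·9+1)/(9+2) = 4862 · 38/11 = 16796.

16796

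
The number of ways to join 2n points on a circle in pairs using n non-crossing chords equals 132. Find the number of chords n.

Non-crossing pairings of 2n points on a circle are counted by C_n; 132 = C_6.

6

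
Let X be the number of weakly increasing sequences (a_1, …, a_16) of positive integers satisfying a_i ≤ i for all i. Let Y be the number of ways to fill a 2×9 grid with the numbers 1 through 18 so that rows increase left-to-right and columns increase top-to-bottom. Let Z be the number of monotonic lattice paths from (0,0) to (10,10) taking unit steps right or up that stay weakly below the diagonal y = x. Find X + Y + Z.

35379328

Such sub-staircase sequences of length n are counted by C_n; here n = 16. So X = C_16 = 35357670.
Standard Young tableaux of shape 2×n are counted by C_n; here n = 9. So Y = C_9 = 4862.
Sub-diagonal monotone paths from (0,0) to (10,10) biject with Dyck paths of semilength 10, giving C_10. So Z = C_10 = 16796.
X + Y + Z = 35357670 + 4862 + 16796 = 35379328.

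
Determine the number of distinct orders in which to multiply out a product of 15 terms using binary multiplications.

Ways to associate a product of 15 factors correspond to binary trees on 15 leaves, so the count is C_14.
C_14 = 2674440.

2674440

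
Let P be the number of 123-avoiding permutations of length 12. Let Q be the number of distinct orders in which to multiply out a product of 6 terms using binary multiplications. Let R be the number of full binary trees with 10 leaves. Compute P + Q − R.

203192

For any fixed pattern of length 3, the pattern-avoiding permutations of [12] number C_12. So P = C_12 = 208012.
Bracketing 6 factors into binary products is counted by C_{6−1} = C_5. So Q = C_5 = 42.
Full binary trees with 10 leaves have 10−1 = 9 internal nodes, so there are C_9 of them. So R = C_9 = 4862.
P + Q − R = 208012 + 42 − 4862 = 203192.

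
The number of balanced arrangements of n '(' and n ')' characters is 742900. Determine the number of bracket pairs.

Balanced strings of n bracket-pairs are counted by C_n. The Catalan number equal to 742900 is C_13.

13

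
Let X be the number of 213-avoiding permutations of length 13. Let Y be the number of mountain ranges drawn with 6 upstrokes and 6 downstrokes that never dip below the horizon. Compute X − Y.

Permutations of [n] avoiding any single length-3 pattern are counted by C_n; here n = 13. So X = C_13 = 742900.
A Dyck path with 6 up-steps and 6 down-steps has semilength 6, so there are C_6 of them. So Y = C_6 = 132.
X − Y = 742900 − 132 = 742768.

742768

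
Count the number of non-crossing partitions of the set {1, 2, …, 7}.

Non-crossing partitions of an n-element set are counted by C_n; here n = 7.
C_7 = C(14,7)/8 = 3432/8 = 429.

429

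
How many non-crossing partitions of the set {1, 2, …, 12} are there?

208012

The non-crossing partitions of [12] form a lattice of size C_12.
C_12 = C(24,12)/13 = 2704156/13 = 208012.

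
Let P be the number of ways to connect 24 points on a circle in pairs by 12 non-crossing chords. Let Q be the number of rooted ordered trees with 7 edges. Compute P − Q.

Pairing 24 circle points by 12 non-crossing chords gives C_12 matchings. So P = C_12 = 208012.
Rooted ordered trees with n edges are counted by C_n; here n = 7. So Q = C_7 = 429.
P − Q = 208012 − 429 = 207583.

207583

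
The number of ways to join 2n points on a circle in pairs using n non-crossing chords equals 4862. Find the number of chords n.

Non-crossing pairings of 2n points on a circle are counted by C_n, and C_9 = 4862.

9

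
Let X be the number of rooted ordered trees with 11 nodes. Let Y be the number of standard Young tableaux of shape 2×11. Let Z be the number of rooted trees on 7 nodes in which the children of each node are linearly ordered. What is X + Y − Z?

A rooted plane tree on 11 nodes has 10 edges, and such trees are counted by C_10. So X = C_10 = 16796.
By the hook-length formula (or a Dyck-path bijection), SYT of shape 2×11 number C_11. So Y = C_11 = 58786.
Rooted ordered (plane) trees on m nodes have m−1 edges and are counted by C_{m−1}; m = 7 gives C_6. So Z = C_6 = 132.
X + Y − Z = 16796 + 58786 − 132 = 75450.

75450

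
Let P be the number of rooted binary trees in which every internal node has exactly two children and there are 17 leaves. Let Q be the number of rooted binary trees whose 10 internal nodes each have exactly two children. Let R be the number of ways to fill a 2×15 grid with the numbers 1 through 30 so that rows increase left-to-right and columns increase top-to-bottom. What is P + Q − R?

25679621

A full binary tree with L leaves has L−1 internal nodes and is counted by C_{L−1}; L = 17 gives C_16. So P = C_16 = 35357670.
Full binary trees with n internal nodes are counted by C_n; here n = 10. So Q = C_10 = 16796.
Standard Young tableaux of shape 2×n are counted by C_n; here n = 15. So R = C_15 = 9694845.
P + Q − R = 35357670 + 16796 − 9694845 = 25679621.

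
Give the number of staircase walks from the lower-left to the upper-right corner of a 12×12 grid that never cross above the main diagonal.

Monotone paths in an n×n grid that stay weakly below the diagonal are counted by C_n; here n = 12.
C_12 = C(24,12)/13 = 2704156/13 = 208012.

208012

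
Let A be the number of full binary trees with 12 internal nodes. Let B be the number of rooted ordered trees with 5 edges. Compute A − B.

Full binary trees with n internal nodes are counted by C_n; here n = 12. So A = C_12 = 208012.
A rooted plane tree with 5 edges has 6 nodes, and the count is C_5. So B = C_5 = 42.
A − B = 208012 − 42 = 207970.

207970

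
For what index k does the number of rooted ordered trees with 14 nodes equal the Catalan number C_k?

Rooted ordered (plane) trees on m nodes have m−1 edges and are counted by C_{m−1}; m = 14 gives C_13.

13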